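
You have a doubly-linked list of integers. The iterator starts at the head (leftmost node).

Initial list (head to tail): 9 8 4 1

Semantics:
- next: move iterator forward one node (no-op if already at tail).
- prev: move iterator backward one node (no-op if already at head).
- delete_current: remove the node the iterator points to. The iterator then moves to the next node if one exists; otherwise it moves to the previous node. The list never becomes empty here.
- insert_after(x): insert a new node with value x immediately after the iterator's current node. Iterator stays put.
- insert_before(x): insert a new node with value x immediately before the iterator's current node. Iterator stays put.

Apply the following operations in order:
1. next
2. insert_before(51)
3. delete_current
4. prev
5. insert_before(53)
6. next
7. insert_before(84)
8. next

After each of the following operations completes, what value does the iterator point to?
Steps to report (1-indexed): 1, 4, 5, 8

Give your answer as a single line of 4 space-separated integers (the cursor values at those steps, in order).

Answer: 8 51 51 1

Derivation:
After 1 (next): list=[9, 8, 4, 1] cursor@8
After 2 (insert_before(51)): list=[9, 51, 8, 4, 1] cursor@8
After 3 (delete_current): list=[9, 51, 4, 1] cursor@4
After 4 (prev): list=[9, 51, 4, 1] cursor@51
After 5 (insert_before(53)): list=[9, 53, 51, 4, 1] cursor@51
After 6 (next): list=[9, 53, 51, 4, 1] cursor@4
After 7 (insert_before(84)): list=[9, 53, 51, 84, 4, 1] cursor@4
After 8 (next): list=[9, 53, 51, 84, 4, 1] cursor@1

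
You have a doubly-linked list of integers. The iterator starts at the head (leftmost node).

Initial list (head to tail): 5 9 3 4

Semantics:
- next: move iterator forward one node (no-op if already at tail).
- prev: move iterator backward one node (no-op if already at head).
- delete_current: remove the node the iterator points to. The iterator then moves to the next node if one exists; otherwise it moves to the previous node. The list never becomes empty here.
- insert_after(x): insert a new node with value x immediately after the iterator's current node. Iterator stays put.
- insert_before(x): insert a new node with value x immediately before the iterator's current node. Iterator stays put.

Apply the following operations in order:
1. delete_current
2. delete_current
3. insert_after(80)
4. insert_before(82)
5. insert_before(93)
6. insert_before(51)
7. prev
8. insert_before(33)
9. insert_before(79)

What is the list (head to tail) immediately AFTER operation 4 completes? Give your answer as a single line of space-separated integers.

After 1 (delete_current): list=[9, 3, 4] cursor@9
After 2 (delete_current): list=[3, 4] cursor@3
After 3 (insert_after(80)): list=[3, 80, 4] cursor@3
After 4 (insert_before(82)): list=[82, 3, 80, 4] cursor@3

Answer: 82 3 80 4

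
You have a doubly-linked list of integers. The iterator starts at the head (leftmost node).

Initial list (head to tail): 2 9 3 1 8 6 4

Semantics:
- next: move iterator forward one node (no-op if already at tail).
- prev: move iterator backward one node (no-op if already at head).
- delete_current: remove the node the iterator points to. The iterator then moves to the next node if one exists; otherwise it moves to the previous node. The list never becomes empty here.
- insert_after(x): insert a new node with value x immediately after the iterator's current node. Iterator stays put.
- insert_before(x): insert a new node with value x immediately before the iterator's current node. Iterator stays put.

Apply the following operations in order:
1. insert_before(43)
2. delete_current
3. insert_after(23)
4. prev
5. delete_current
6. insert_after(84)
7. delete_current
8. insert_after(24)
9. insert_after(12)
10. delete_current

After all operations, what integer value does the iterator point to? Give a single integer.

After 1 (insert_before(43)): list=[43, 2, 9, 3, 1, 8, 6, 4] cursor@2
After 2 (delete_current): list=[43, 9, 3, 1, 8, 6, 4] cursor@9
After 3 (insert_after(23)): list=[43, 9, 23, 3, 1, 8, 6, 4] cursor@9
After 4 (prev): list=[43, 9, 23, 3, 1, 8, 6, 4] cursor@43
After 5 (delete_current): list=[9, 23, 3, 1, 8, 6, 4] cursor@9
After 6 (insert_after(84)): list=[9, 84, 23, 3, 1, 8, 6, 4] cursor@9
After 7 (delete_current): list=[84, 23, 3, 1, 8, 6, 4] cursor@84
After 8 (insert_after(24)): list=[84, 24, 23, 3, 1, 8, 6, 4] cursor@84
After 9 (insert_after(12)): list=[84, 12, 24, 23, 3, 1, 8, 6, 4] cursor@84
After 10 (delete_current): list=[12, 24, 23, 3, 1, 8, 6, 4] cursor@12

Answer: 12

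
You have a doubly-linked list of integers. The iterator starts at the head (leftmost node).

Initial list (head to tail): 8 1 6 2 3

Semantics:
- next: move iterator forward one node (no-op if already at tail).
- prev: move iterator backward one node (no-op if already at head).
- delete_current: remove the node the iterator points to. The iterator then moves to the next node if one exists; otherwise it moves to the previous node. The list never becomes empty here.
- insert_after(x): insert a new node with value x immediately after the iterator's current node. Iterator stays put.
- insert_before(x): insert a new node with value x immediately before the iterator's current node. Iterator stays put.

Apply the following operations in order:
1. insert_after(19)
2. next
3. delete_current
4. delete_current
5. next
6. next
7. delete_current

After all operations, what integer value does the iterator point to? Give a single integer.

After 1 (insert_after(19)): list=[8, 19, 1, 6, 2, 3] cursor@8
After 2 (next): list=[8, 19, 1, 6, 2, 3] cursor@19
After 3 (delete_current): list=[8, 1, 6, 2, 3] cursor@1
After 4 (delete_current): list=[8, 6, 2, 3] cursor@6
After 5 (next): list=[8, 6, 2, 3] cursor@2
After 6 (next): list=[8, 6, 2, 3] cursor@3
After 7 (delete_current): list=[8, 6, 2] cursor@2

Answer: 2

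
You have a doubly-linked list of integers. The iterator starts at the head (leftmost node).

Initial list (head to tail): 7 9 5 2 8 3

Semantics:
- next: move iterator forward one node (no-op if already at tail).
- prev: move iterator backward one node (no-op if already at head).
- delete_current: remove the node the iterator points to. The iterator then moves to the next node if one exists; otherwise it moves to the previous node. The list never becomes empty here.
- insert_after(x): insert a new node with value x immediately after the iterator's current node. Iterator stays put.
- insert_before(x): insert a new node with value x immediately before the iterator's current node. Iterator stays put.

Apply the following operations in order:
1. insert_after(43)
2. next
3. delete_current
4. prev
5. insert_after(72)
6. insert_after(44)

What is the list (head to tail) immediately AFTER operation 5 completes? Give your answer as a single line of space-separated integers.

After 1 (insert_after(43)): list=[7, 43, 9, 5, 2, 8, 3] cursor@7
After 2 (next): list=[7, 43, 9, 5, 2, 8, 3] cursor@43
After 3 (delete_current): list=[7, 9, 5, 2, 8, 3] cursor@9
After 4 (prev): list=[7, 9, 5, 2, 8, 3] cursor@7
After 5 (insert_after(72)): list=[7, 72, 9, 5, 2, 8, 3] cursor@7

Answer: 7 72 9 5 2 8 3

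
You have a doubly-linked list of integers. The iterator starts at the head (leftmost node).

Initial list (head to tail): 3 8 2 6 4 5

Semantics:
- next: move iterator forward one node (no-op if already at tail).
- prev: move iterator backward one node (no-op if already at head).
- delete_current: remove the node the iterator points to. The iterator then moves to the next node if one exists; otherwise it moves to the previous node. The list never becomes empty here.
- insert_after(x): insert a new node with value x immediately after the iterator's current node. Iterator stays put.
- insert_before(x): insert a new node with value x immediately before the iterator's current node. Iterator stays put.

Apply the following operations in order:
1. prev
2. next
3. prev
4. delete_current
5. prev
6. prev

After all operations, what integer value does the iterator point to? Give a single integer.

Answer: 8

Derivation:
After 1 (prev): list=[3, 8, 2, 6, 4, 5] cursor@3
After 2 (next): list=[3, 8, 2, 6, 4, 5] cursor@8
After 3 (prev): list=[3, 8, 2, 6, 4, 5] cursor@3
After 4 (delete_current): list=[8, 2, 6, 4, 5] cursor@8
After 5 (prev): list=[8, 2, 6, 4, 5] cursor@8
After 6 (prev): list=[8, 2, 6, 4, 5] cursor@8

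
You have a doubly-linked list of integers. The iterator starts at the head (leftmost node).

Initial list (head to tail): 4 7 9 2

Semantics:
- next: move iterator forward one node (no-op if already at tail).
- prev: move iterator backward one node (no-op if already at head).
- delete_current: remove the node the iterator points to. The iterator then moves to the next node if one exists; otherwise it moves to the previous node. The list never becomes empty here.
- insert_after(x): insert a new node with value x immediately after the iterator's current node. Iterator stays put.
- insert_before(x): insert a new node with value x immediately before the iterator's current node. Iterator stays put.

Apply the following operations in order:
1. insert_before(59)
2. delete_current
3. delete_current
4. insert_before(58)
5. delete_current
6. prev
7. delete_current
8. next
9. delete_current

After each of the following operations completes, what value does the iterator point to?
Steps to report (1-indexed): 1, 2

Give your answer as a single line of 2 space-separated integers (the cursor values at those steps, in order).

Answer: 4 7

Derivation:
After 1 (insert_before(59)): list=[59, 4, 7, 9, 2] cursor@4
After 2 (delete_current): list=[59, 7, 9, 2] cursor@7
After 3 (delete_current): list=[59, 9, 2] cursor@9
After 4 (insert_before(58)): list=[59, 58, 9, 2] cursor@9
After 5 (delete_current): list=[59, 58, 2] cursor@2
After 6 (prev): list=[59, 58, 2] cursor@58
After 7 (delete_current): list=[59, 2] cursor@2
After 8 (next): list=[59, 2] cursor@2
After 9 (delete_current): list=[59] cursor@59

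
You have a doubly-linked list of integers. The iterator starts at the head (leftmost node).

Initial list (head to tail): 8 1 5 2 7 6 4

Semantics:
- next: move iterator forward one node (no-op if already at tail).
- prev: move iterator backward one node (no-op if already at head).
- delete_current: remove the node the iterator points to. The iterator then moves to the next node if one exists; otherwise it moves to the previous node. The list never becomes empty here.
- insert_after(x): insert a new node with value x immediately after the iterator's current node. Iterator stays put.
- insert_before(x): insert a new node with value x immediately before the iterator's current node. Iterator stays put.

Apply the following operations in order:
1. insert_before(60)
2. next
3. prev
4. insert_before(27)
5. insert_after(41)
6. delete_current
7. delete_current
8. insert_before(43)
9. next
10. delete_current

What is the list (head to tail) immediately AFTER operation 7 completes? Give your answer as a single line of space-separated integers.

Answer: 60 27 1 5 2 7 6 4

Derivation:
After 1 (insert_before(60)): list=[60, 8, 1, 5, 2, 7, 6, 4] cursor@8
After 2 (next): list=[60, 8, 1, 5, 2, 7, 6, 4] cursor@1
After 3 (prev): list=[60, 8, 1, 5, 2, 7, 6, 4] cursor@8
After 4 (insert_before(27)): list=[60, 27, 8, 1, 5, 2, 7, 6, 4] cursor@8
After 5 (insert_after(41)): list=[60, 27, 8, 41, 1, 5, 2, 7, 6, 4] cursor@8
After 6 (delete_current): list=[60, 27, 41, 1, 5, 2, 7, 6, 4] cursor@41
After 7 (delete_current): list=[60, 27, 1, 5, 2, 7, 6, 4] cursor@1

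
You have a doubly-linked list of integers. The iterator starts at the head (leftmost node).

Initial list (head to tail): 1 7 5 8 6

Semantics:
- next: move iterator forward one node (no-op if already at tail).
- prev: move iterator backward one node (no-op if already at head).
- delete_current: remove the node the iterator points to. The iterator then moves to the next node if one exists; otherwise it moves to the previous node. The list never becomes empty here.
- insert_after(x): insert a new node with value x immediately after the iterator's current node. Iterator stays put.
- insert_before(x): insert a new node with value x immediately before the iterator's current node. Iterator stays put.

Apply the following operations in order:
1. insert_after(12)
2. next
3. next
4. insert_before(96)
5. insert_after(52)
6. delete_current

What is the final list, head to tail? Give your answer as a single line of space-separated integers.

After 1 (insert_after(12)): list=[1, 12, 7, 5, 8, 6] cursor@1
After 2 (next): list=[1, 12, 7, 5, 8, 6] cursor@12
After 3 (next): list=[1, 12, 7, 5, 8, 6] cursor@7
After 4 (insert_before(96)): list=[1, 12, 96, 7, 5, 8, 6] cursor@7
After 5 (insert_after(52)): list=[1, 12, 96, 7, 52, 5, 8, 6] cursor@7
After 6 (delete_current): list=[1, 12, 96, 52, 5, 8, 6] cursor@52

Answer: 1 12 96 52 5 8 6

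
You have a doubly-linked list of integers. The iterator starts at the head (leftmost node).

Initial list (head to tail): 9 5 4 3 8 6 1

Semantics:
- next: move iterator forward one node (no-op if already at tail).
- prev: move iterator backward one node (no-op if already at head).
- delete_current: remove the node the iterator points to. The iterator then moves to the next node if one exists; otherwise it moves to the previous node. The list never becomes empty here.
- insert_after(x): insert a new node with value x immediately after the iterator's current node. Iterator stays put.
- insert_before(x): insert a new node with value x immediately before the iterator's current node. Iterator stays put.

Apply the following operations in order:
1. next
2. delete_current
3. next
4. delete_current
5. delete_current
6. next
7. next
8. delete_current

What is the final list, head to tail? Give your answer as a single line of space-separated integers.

After 1 (next): list=[9, 5, 4, 3, 8, 6, 1] cursor@5
After 2 (delete_current): list=[9, 4, 3, 8, 6, 1] cursor@4
After 3 (next): list=[9, 4, 3, 8, 6, 1] cursor@3
After 4 (delete_current): list=[9, 4, 8, 6, 1] cursor@8
After 5 (delete_current): list=[9, 4, 6, 1] cursor@6
After 6 (next): list=[9, 4, 6, 1] cursor@1
After 7 (next): list=[9, 4, 6, 1] cursor@1
After 8 (delete_current): list=[9, 4, 6] cursor@6

Answer: 9 4 6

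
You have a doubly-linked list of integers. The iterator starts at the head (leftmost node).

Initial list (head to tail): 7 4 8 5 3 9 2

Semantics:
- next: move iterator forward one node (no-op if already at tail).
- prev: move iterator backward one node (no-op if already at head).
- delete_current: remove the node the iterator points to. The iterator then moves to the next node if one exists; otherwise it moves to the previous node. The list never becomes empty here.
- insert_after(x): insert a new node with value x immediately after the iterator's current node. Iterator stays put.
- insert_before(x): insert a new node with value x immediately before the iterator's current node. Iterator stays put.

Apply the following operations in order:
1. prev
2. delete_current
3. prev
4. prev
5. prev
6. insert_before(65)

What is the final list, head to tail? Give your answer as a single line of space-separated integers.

After 1 (prev): list=[7, 4, 8, 5, 3, 9, 2] cursor@7
After 2 (delete_current): list=[4, 8, 5, 3, 9, 2] cursor@4
After 3 (prev): list=[4, 8, 5, 3, 9, 2] cursor@4
After 4 (prev): list=[4, 8, 5, 3, 9, 2] cursor@4
After 5 (prev): list=[4, 8, 5, 3, 9, 2] cursor@4
After 6 (insert_before(65)): list=[65, 4, 8, 5, 3, 9, 2] cursor@4

Answer: 65 4 8 5 3 9 2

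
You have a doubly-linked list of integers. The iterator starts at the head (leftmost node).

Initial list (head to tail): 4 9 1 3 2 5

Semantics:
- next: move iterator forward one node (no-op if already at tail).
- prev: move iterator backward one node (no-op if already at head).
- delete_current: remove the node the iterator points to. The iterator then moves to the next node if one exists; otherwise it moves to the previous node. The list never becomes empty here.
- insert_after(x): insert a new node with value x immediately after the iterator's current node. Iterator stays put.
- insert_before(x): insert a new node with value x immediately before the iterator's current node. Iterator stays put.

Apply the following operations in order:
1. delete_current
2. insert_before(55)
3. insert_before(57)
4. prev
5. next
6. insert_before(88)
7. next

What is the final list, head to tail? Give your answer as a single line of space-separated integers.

Answer: 55 57 88 9 1 3 2 5

Derivation:
After 1 (delete_current): list=[9, 1, 3, 2, 5] cursor@9
After 2 (insert_before(55)): list=[55, 9, 1, 3, 2, 5] cursor@9
After 3 (insert_before(57)): list=[55, 57, 9, 1, 3, 2, 5] cursor@9
After 4 (prev): list=[55, 57, 9, 1, 3, 2, 5] cursor@57
After 5 (next): list=[55, 57, 9, 1, 3, 2, 5] cursor@9
After 6 (insert_before(88)): list=[55, 57, 88, 9, 1, 3, 2, 5] cursor@9
After 7 (next): list=[55, 57, 88, 9, 1, 3, 2, 5] cursor@1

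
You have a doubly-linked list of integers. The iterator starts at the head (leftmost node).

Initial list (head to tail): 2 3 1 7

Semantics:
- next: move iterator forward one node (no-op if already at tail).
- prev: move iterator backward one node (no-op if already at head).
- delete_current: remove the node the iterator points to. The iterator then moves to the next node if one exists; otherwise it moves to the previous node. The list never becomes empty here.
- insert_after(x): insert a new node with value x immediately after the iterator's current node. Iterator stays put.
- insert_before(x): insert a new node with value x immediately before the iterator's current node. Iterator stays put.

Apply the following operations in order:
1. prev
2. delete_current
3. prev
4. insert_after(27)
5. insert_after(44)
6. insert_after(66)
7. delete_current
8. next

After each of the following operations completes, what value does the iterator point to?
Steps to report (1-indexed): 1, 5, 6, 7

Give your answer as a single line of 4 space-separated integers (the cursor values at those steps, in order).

Answer: 2 3 3 66

Derivation:
After 1 (prev): list=[2, 3, 1, 7] cursor@2
After 2 (delete_current): list=[3, 1, 7] cursor@3
After 3 (prev): list=[3, 1, 7] cursor@3
After 4 (insert_after(27)): list=[3, 27, 1, 7] cursor@3
After 5 (insert_after(44)): list=[3, 44, 27, 1, 7] cursor@3
After 6 (insert_after(66)): list=[3, 66, 44, 27, 1, 7] cursor@3
After 7 (delete_current): list=[66, 44, 27, 1, 7] cursor@66
After 8 (next): list=[66, 44, 27, 1, 7] cursor@44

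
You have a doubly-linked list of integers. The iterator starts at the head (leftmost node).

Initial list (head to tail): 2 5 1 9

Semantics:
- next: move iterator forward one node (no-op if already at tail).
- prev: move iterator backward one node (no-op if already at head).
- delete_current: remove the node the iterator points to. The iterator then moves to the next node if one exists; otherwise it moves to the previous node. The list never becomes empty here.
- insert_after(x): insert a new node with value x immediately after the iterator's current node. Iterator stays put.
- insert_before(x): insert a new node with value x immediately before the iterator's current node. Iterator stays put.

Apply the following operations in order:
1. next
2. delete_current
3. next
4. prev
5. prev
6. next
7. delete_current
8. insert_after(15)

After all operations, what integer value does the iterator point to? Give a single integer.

After 1 (next): list=[2, 5, 1, 9] cursor@5
After 2 (delete_current): list=[2, 1, 9] cursor@1
After 3 (next): list=[2, 1, 9] cursor@9
After 4 (prev): list=[2, 1, 9] cursor@1
After 5 (prev): list=[2, 1, 9] cursor@2
After 6 (next): list=[2, 1, 9] cursor@1
After 7 (delete_current): list=[2, 9] cursor@9
After 8 (insert_after(15)): list=[2, 9, 15] cursor@9

Answer: 9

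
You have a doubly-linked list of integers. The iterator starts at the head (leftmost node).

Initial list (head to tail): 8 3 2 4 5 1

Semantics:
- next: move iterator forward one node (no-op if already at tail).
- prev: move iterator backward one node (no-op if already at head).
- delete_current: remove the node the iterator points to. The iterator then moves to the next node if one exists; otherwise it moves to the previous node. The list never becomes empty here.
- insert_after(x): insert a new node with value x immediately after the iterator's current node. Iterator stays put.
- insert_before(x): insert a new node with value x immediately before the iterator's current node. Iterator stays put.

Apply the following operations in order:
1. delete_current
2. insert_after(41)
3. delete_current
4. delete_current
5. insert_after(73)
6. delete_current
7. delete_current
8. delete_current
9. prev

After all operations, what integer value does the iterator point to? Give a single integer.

Answer: 5

Derivation:
After 1 (delete_current): list=[3, 2, 4, 5, 1] cursor@3
After 2 (insert_after(41)): list=[3, 41, 2, 4, 5, 1] cursor@3
After 3 (delete_current): list=[41, 2, 4, 5, 1] cursor@41
After 4 (delete_current): list=[2, 4, 5, 1] cursor@2
After 5 (insert_after(73)): list=[2, 73, 4, 5, 1] cursor@2
After 6 (delete_current): list=[73, 4, 5, 1] cursor@73
After 7 (delete_current): list=[4, 5, 1] cursor@4
After 8 (delete_current): list=[5, 1] cursor@5
After 9 (prev): list=[5, 1] cursor@5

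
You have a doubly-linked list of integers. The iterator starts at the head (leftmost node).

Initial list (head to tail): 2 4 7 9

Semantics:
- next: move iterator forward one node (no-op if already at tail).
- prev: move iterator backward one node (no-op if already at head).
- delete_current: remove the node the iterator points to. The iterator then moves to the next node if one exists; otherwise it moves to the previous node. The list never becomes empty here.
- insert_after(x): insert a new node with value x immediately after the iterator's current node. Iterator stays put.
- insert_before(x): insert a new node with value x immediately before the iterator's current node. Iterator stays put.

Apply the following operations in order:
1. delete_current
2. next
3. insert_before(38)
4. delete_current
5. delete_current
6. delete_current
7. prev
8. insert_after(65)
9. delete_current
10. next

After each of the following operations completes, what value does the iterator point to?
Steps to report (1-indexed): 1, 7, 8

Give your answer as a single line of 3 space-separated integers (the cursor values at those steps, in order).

Answer: 4 4 4

Derivation:
After 1 (delete_current): list=[4, 7, 9] cursor@4
After 2 (next): list=[4, 7, 9] cursor@7
After 3 (insert_before(38)): list=[4, 38, 7, 9] cursor@7
After 4 (delete_current): list=[4, 38, 9] cursor@9
After 5 (delete_current): list=[4, 38] cursor@38
After 6 (delete_current): list=[4] cursor@4
After 7 (prev): list=[4] cursor@4
After 8 (insert_after(65)): list=[4, 65] cursor@4
After 9 (delete_current): list=[65] cursor@65
After 10 (next): list=[65] cursor@65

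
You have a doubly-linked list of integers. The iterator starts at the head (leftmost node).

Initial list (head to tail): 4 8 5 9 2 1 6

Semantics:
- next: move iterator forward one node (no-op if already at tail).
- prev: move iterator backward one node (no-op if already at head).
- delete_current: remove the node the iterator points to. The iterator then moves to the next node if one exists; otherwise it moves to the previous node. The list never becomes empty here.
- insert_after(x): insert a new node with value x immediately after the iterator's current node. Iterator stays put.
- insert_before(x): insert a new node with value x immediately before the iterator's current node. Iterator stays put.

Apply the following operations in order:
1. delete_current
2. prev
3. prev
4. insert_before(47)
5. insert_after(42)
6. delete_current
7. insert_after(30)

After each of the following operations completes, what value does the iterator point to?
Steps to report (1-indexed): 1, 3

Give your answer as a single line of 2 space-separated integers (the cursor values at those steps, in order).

Answer: 8 8

Derivation:
After 1 (delete_current): list=[8, 5, 9, 2, 1, 6] cursor@8
After 2 (prev): list=[8, 5, 9, 2, 1, 6] cursor@8
After 3 (prev): list=[8, 5, 9, 2, 1, 6] cursor@8
After 4 (insert_before(47)): list=[47, 8, 5, 9, 2, 1, 6] cursor@8
After 5 (insert_after(42)): list=[47, 8, 42, 5, 9, 2, 1, 6] cursor@8
After 6 (delete_current): list=[47, 42, 5, 9, 2, 1, 6] cursor@42
After 7 (insert_after(30)): list=[47, 42, 30, 5, 9, 2, 1, 6] cursor@42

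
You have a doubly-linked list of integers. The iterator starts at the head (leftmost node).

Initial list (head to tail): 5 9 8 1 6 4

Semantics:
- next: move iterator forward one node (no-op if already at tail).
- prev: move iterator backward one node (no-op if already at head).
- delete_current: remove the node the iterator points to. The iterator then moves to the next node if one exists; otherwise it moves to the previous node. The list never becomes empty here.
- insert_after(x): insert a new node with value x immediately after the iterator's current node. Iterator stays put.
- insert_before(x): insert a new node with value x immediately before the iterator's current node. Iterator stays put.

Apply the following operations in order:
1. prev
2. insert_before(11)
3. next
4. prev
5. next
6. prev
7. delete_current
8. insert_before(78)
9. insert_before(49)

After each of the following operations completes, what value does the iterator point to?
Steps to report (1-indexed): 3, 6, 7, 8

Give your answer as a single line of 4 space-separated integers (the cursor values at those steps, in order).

Answer: 9 5 9 9

Derivation:
After 1 (prev): list=[5, 9, 8, 1, 6, 4] cursor@5
After 2 (insert_before(11)): list=[11, 5, 9, 8, 1, 6, 4] cursor@5
After 3 (next): list=[11, 5, 9, 8, 1, 6, 4] cursor@9
After 4 (prev): list=[11, 5, 9, 8, 1, 6, 4] cursor@5
After 5 (next): list=[11, 5, 9, 8, 1, 6, 4] cursor@9
After 6 (prev): list=[11, 5, 9, 8, 1, 6, 4] cursor@5
After 7 (delete_current): list=[11, 9, 8, 1, 6, 4] cursor@9
After 8 (insert_before(78)): list=[11, 78, 9, 8, 1, 6, 4] cursor@9
After 9 (insert_before(49)): list=[11, 78, 49, 9, 8, 1, 6, 4] cursor@9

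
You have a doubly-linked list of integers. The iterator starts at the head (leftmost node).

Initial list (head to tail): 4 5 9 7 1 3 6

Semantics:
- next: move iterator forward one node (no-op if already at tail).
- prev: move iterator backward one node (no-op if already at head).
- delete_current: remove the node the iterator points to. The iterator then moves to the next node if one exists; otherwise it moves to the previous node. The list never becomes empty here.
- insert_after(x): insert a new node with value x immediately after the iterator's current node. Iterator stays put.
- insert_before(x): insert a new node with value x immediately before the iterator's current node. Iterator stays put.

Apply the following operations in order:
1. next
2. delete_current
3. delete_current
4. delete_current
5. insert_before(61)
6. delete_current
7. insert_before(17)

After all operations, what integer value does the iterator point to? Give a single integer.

Answer: 3

Derivation:
After 1 (next): list=[4, 5, 9, 7, 1, 3, 6] cursor@5
After 2 (delete_current): list=[4, 9, 7, 1, 3, 6] cursor@9
After 3 (delete_current): list=[4, 7, 1, 3, 6] cursor@7
After 4 (delete_current): list=[4, 1, 3, 6] cursor@1
After 5 (insert_before(61)): list=[4, 61, 1, 3, 6] cursor@1
After 6 (delete_current): list=[4, 61, 3, 6] cursor@3
After 7 (insert_before(17)): list=[4, 61, 17, 3, 6] cursor@3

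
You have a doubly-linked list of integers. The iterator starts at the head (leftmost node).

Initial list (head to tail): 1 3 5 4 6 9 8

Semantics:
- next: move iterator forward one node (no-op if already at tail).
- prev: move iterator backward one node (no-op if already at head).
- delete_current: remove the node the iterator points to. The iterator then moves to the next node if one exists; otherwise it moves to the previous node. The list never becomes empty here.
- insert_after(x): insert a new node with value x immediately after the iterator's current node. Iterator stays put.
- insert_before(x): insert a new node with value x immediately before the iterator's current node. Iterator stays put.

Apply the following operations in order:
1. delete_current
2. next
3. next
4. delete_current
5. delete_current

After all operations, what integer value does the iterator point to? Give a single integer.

After 1 (delete_current): list=[3, 5, 4, 6, 9, 8] cursor@3
After 2 (next): list=[3, 5, 4, 6, 9, 8] cursor@5
After 3 (next): list=[3, 5, 4, 6, 9, 8] cursor@4
After 4 (delete_current): list=[3, 5, 6, 9, 8] cursor@6
After 5 (delete_current): list=[3, 5, 9, 8] cursor@9

Answer: 9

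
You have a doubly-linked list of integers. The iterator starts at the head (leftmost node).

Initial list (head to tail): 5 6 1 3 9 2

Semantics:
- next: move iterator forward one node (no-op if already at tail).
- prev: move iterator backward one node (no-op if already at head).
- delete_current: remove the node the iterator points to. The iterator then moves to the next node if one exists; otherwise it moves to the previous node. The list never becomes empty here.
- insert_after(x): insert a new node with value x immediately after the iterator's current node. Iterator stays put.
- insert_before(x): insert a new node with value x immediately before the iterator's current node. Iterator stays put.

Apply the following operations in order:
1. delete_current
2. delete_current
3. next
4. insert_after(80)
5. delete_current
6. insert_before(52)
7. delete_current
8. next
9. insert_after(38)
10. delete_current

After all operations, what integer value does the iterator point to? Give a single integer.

After 1 (delete_current): list=[6, 1, 3, 9, 2] cursor@6
After 2 (delete_current): list=[1, 3, 9, 2] cursor@1
After 3 (next): list=[1, 3, 9, 2] cursor@3
After 4 (insert_after(80)): list=[1, 3, 80, 9, 2] cursor@3
After 5 (delete_current): list=[1, 80, 9, 2] cursor@80
After 6 (insert_before(52)): list=[1, 52, 80, 9, 2] cursor@80
After 7 (delete_current): list=[1, 52, 9, 2] cursor@9
After 8 (next): list=[1, 52, 9, 2] cursor@2
After 9 (insert_after(38)): list=[1, 52, 9, 2, 38] cursor@2
After 10 (delete_current): list=[1, 52, 9, 38] cursor@38

Answer: 38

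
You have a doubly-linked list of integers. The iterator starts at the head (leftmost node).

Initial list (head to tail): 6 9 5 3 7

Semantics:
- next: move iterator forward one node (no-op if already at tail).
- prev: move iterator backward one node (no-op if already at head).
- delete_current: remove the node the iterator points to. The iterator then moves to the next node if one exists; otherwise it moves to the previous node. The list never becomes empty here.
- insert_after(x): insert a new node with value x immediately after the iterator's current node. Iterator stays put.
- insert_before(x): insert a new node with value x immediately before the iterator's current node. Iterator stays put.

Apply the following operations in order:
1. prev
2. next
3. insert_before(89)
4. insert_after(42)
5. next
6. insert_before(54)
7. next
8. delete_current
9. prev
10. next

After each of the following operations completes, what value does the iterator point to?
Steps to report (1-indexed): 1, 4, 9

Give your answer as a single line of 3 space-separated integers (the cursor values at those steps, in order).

Answer: 6 9 42

Derivation:
After 1 (prev): list=[6, 9, 5, 3, 7] cursor@6
After 2 (next): list=[6, 9, 5, 3, 7] cursor@9
After 3 (insert_before(89)): list=[6, 89, 9, 5, 3, 7] cursor@9
After 4 (insert_after(42)): list=[6, 89, 9, 42, 5, 3, 7] cursor@9
After 5 (next): list=[6, 89, 9, 42, 5, 3, 7] cursor@42
After 6 (insert_before(54)): list=[6, 89, 9, 54, 42, 5, 3, 7] cursor@42
After 7 (next): list=[6, 89, 9, 54, 42, 5, 3, 7] cursor@5
After 8 (delete_current): list=[6, 89, 9, 54, 42, 3, 7] cursor@3
After 9 (prev): list=[6, 89, 9, 54, 42, 3, 7] cursor@42
After 10 (next): list=[6, 89, 9, 54, 42, 3, 7] cursor@3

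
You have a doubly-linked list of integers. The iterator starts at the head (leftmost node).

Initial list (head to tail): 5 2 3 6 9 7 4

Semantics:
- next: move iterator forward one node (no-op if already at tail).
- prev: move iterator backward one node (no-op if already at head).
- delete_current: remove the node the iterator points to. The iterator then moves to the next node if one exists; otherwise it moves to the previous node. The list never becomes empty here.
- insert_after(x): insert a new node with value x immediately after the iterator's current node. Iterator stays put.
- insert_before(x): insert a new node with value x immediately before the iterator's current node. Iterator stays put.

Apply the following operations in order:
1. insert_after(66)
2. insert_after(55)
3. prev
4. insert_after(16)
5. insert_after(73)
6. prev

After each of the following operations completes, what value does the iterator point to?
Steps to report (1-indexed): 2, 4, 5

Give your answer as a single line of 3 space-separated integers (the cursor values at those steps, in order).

After 1 (insert_after(66)): list=[5, 66, 2, 3, 6, 9, 7, 4] cursor@5
After 2 (insert_after(55)): list=[5, 55, 66, 2, 3, 6, 9, 7, 4] cursor@5
After 3 (prev): list=[5, 55, 66, 2, 3, 6, 9, 7, 4] cursor@5
After 4 (insert_after(16)): list=[5, 16, 55, 66, 2, 3, 6, 9, 7, 4] cursor@5
After 5 (insert_after(73)): list=[5, 73, 16, 55, 66, 2, 3, 6, 9, 7, 4] cursor@5
After 6 (prev): list=[5, 73, 16, 55, 66, 2, 3, 6, 9, 7, 4] cursor@5

Answer: 5 5 5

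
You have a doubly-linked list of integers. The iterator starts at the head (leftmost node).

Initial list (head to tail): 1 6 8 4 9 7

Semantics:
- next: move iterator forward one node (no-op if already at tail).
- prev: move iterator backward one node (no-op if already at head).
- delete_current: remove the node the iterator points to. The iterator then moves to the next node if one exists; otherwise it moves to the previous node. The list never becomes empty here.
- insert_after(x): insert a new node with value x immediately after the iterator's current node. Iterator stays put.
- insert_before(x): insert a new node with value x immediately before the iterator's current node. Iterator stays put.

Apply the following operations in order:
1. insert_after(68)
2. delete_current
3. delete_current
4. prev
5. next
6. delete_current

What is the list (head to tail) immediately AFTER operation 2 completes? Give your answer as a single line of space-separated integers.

After 1 (insert_after(68)): list=[1, 68, 6, 8, 4, 9, 7] cursor@1
After 2 (delete_current): list=[68, 6, 8, 4, 9, 7] cursor@68

Answer: 68 6 8 4 9 7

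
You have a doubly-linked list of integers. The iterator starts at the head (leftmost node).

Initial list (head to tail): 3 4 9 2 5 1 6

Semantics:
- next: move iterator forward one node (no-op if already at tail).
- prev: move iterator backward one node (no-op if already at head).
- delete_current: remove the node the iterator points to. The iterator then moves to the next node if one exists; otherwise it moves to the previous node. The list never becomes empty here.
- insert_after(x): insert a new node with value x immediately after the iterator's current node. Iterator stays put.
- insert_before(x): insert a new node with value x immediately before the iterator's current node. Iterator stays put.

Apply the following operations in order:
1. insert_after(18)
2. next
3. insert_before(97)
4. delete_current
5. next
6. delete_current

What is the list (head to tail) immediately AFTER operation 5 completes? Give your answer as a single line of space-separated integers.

Answer: 3 97 4 9 2 5 1 6

Derivation:
After 1 (insert_after(18)): list=[3, 18, 4, 9, 2, 5, 1, 6] cursor@3
After 2 (next): list=[3, 18, 4, 9, 2, 5, 1, 6] cursor@18
After 3 (insert_before(97)): list=[3, 97, 18, 4, 9, 2, 5, 1, 6] cursor@18
After 4 (delete_current): list=[3, 97, 4, 9, 2, 5, 1, 6] cursor@4
After 5 (next): list=[3, 97, 4, 9, 2, 5, 1, 6] cursor@9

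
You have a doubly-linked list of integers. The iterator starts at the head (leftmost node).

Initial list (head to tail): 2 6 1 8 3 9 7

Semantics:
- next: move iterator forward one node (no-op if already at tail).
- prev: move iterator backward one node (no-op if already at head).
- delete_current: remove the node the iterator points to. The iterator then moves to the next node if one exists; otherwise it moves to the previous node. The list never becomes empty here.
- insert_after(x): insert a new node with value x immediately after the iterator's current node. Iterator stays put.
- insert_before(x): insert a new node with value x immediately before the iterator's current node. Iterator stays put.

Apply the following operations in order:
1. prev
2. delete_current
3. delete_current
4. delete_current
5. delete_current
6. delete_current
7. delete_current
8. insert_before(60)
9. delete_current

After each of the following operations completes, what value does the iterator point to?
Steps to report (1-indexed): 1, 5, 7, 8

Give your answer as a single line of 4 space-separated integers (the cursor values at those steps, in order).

After 1 (prev): list=[2, 6, 1, 8, 3, 9, 7] cursor@2
After 2 (delete_current): list=[6, 1, 8, 3, 9, 7] cursor@6
After 3 (delete_current): list=[1, 8, 3, 9, 7] cursor@1
After 4 (delete_current): list=[8, 3, 9, 7] cursor@8
After 5 (delete_current): list=[3, 9, 7] cursor@3
After 6 (delete_current): list=[9, 7] cursor@9
After 7 (delete_current): list=[7] cursor@7
After 8 (insert_before(60)): list=[60, 7] cursor@7
After 9 (delete_current): list=[60] cursor@60

Answer: 2 3 7 7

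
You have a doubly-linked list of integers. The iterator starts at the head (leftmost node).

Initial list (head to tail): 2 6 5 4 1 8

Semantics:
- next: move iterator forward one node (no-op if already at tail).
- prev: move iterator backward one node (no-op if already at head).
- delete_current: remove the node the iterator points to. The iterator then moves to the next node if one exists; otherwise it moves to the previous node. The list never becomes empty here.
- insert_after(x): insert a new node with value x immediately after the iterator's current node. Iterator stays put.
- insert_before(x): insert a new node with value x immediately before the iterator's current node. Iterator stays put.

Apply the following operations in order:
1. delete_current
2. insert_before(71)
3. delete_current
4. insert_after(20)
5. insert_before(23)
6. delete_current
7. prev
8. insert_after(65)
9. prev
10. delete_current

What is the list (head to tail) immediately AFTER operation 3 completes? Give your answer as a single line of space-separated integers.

After 1 (delete_current): list=[6, 5, 4, 1, 8] cursor@6
After 2 (insert_before(71)): list=[71, 6, 5, 4, 1, 8] cursor@6
After 3 (delete_current): list=[71, 5, 4, 1, 8] cursor@5

Answer: 71 5 4 1 8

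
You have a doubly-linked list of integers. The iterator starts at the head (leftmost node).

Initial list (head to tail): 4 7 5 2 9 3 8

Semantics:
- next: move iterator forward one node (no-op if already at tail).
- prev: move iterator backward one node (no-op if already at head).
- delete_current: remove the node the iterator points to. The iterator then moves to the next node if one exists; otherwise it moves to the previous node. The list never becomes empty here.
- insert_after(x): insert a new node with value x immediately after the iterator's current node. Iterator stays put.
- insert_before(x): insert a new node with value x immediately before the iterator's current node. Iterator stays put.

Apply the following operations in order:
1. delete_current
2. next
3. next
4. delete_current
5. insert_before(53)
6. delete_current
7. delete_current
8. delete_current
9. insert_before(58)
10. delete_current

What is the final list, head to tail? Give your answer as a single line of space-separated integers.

After 1 (delete_current): list=[7, 5, 2, 9, 3, 8] cursor@7
After 2 (next): list=[7, 5, 2, 9, 3, 8] cursor@5
After 3 (next): list=[7, 5, 2, 9, 3, 8] cursor@2
After 4 (delete_current): list=[7, 5, 9, 3, 8] cursor@9
After 5 (insert_before(53)): list=[7, 5, 53, 9, 3, 8] cursor@9
After 6 (delete_current): list=[7, 5, 53, 3, 8] cursor@3
After 7 (delete_current): list=[7, 5, 53, 8] cursor@8
After 8 (delete_current): list=[7, 5, 53] cursor@53
After 9 (insert_before(58)): list=[7, 5, 58, 53] cursor@53
After 10 (delete_current): list=[7, 5, 58] cursor@58

Answer: 7 5 58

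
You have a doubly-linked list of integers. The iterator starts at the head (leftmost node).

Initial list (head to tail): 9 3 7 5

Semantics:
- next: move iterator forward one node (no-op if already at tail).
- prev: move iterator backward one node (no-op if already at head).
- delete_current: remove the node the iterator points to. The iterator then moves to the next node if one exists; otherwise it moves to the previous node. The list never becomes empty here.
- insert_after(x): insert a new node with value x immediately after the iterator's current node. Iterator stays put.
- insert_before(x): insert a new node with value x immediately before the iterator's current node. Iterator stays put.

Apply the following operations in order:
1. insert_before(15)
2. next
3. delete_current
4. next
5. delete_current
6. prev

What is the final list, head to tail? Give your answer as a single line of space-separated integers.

Answer: 15 9 7

Derivation:
After 1 (insert_before(15)): list=[15, 9, 3, 7, 5] cursor@9
After 2 (next): list=[15, 9, 3, 7, 5] cursor@3
After 3 (delete_current): list=[15, 9, 7, 5] cursor@7
After 4 (next): list=[15, 9, 7, 5] cursor@5
After 5 (delete_current): list=[15, 9, 7] cursor@7
After 6 (prev): list=[15, 9, 7] cursor@9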